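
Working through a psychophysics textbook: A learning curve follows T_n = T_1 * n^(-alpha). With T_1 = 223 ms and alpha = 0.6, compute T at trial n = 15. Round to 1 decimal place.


T_n = 223 * 15^(-0.6)
15^(-0.6) = 0.196945
T_n = 223 * 0.196945
= 43.9 ms


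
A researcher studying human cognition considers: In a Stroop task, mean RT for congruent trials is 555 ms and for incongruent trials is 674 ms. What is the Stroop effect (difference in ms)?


Stroop effect = RT(incongruent) - RT(congruent)
= 674 - 555
= 119 ms


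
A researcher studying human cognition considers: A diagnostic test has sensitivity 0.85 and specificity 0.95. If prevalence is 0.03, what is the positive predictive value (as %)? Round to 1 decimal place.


PPV = (sens * prev) / (sens * prev + (1-spec) * (1-prev))
Numerator = 0.85 * 0.03 = 0.0255
P(positive and no disease) = (1 - spec) * (1 - prev) = (1 - 0.95) * (1 - 0.03) = 0.0485
Denominator = 0.0255 + 0.0485 = 0.074
PPV = 0.0255 / 0.074 = 0.344595
As percentage = 34.5


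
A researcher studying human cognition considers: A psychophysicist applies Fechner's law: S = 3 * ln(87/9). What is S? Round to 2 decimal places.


S = 3 * ln(87/9)
I/I0 = 9.666667
ln(9.666667) = 2.2687
S = 3 * 2.2687
= 6.81


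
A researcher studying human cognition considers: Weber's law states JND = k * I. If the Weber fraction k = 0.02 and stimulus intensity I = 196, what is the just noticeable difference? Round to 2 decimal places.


JND = k * I
JND = 0.02 * 196
= 3.92


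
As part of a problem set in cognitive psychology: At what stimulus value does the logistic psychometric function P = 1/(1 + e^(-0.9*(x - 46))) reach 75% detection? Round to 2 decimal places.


At P = 0.75: 0.75 = 1/(1 + e^(-k*(x-x0)))
Solving: e^(-k*(x-x0)) = 1/3
x = x0 + ln(3)/k
ln(3) = 1.0986
x = 46 + 1.0986/0.9
= 46 + 1.2207
= 47.22


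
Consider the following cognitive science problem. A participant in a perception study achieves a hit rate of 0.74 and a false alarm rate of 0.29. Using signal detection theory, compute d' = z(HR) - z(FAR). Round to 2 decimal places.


d' = z(HR) - z(FAR)
z(0.74) = 0.6433
z(0.29) = -0.5534
d' = 0.6433 - -0.5534
= 1.20


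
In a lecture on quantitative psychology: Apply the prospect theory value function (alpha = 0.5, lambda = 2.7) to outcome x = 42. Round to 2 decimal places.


Since x = 42 >= 0, use v(x) = x^0.5
42^0.5 = 6.4807
v(42) = 6.48


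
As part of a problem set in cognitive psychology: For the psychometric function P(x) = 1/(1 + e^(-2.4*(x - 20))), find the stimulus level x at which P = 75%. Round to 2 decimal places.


At P = 0.75: 0.75 = 1/(1 + e^(-k*(x-x0)))
Solving: e^(-k*(x-x0)) = 1/3
x = x0 + ln(3)/k
ln(3) = 1.0986
x = 20 + 1.0986/2.4
= 20 + 0.4578
= 20.46


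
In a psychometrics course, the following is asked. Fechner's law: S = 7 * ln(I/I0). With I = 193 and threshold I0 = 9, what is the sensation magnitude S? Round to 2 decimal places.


S = 7 * ln(193/9)
I/I0 = 21.444444
ln(21.444444) = 3.0655
S = 7 * 3.0655
= 21.46


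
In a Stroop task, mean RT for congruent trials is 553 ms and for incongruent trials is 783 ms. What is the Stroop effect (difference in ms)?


Stroop effect = RT(incongruent) - RT(congruent)
= 783 - 553
= 230 ms


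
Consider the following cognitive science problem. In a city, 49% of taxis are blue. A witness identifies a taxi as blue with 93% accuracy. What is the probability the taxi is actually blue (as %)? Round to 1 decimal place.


P(blue | says blue) = P(says blue | blue)*P(blue) / [P(says blue | blue)*P(blue) + P(says blue | not blue)*P(not blue)]
Numerator = 0.93 * 0.49 = 0.4557
False identification = 0.07 * 0.51 = 0.0357
P = 0.4557 / (0.4557 + 0.0357)
= 0.4557 / 0.4914
As percentage = 92.7


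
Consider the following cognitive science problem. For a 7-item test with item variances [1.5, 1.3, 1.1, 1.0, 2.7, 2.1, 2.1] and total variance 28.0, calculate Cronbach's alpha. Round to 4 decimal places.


alpha = (k/(k-1)) * (1 - sum(s_i^2)/s_total^2)
sum(item variances) = 11.8
k/(k-1) = 7/6 = 1.166667
1 - 11.8/28.0 = 1 - 0.421429 = 0.578571
alpha = 1.166667 * 0.578571
= 0.6750


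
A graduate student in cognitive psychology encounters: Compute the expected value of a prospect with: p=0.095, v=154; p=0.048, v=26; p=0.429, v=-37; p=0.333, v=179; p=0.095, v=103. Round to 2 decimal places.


EU = sum(p_i * v_i)
0.095 * 154 = 14.63
0.048 * 26 = 1.248
0.429 * -37 = -15.873
0.333 * 179 = 59.607
0.095 * 103 = 9.785
EU = 14.63 + 1.248 + -15.873 + 59.607 + 9.785
= 69.40


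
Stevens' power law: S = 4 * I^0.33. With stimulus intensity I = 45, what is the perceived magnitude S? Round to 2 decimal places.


S = 4 * 45^0.33
45^0.33 = 3.512
S = 4 * 3.512
= 14.05


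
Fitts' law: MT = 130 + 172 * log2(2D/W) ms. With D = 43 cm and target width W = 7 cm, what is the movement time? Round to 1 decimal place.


MT = 130 + 172 * log2(2*43/7)
2D/W = 12.285714
log2(12.285714) = 3.6189
MT = 130 + 172 * 3.6189
= 752.5 ms


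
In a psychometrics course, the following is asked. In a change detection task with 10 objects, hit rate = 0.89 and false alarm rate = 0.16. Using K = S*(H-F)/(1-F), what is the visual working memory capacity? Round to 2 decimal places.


K = S * (H - F) / (1 - F)
H - F = 0.73
1 - F = 0.84
K = 10 * 0.73 / 0.84
= 8.69


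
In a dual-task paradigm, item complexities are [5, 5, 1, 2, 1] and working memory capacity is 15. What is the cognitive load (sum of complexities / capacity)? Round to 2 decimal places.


Total complexity = 5 + 5 + 1 + 2 + 1 = 14
Load = total / capacity = 14 / 15
= 0.93


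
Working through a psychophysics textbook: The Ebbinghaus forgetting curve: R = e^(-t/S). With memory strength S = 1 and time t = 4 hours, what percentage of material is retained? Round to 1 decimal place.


R = e^(-t/S)
-t/S = -4/1 = -4.0
R = e^(-4.0) = 0.018316
Percentage = 0.018316 * 100
= 1.8


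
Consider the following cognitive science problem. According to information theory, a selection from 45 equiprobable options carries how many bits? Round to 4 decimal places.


H = log2(n)
H = log2(45)
= 5.4919


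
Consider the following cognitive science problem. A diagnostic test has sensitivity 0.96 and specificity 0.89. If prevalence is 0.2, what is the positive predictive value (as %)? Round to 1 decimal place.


PPV = (sens * prev) / (sens * prev + (1-spec) * (1-prev))
Numerator = 0.96 * 0.2 = 0.192
P(positive and no disease) = (1 - spec) * (1 - prev) = (1 - 0.89) * (1 - 0.2) = 0.088
Denominator = 0.192 + 0.088 = 0.28
PPV = 0.192 / 0.28 = 0.685714
As percentage = 68.6


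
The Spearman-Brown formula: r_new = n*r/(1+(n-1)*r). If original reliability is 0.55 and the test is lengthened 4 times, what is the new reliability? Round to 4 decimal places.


r_new = n*r / (1 + (n-1)*r)
Numerator = 4 * 0.55 = 2.2
Denominator = 1 + 3 * 0.55 = 2.65
r_new = 2.2 / 2.65
= 0.8302


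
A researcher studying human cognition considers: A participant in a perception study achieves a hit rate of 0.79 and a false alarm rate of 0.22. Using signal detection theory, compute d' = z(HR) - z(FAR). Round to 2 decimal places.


d' = z(HR) - z(FAR)
z(0.79) = 0.8064
z(0.22) = -0.7722
d' = 0.8064 - -0.7722
= 1.58


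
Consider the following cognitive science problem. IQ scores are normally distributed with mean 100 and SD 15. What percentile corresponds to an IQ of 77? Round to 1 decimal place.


z = (IQ - mean) / SD
z = (77 - 100) / 15 = -1.5333
Percentile = Phi(-1.5333) * 100
Phi(-1.5333) = 0.062601
= 6.3


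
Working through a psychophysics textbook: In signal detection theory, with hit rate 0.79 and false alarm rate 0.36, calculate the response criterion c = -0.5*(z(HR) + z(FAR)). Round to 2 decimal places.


c = -0.5 * (z(HR) + z(FAR))
z(0.79) = 0.8064
z(0.36) = -0.3585
c = -0.5 * (0.8064 + -0.3585)
= -0.5 * 0.4479
= -0.22


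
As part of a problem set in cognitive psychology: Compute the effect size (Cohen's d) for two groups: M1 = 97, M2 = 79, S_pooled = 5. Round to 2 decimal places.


Cohen's d = (M1 - M2) / S_pooled
= (97 - 79) / 5
= 18 / 5
= 3.60


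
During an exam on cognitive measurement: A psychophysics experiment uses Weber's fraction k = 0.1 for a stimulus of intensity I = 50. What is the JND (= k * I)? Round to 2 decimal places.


JND = k * I
JND = 0.1 * 50
= 5.00


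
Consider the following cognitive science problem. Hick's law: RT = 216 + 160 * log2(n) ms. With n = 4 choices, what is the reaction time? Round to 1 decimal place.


RT = 216 + 160 * log2(4)
log2(4) = 2.0
RT = 216 + 160 * 2.0
= 216 + 320.0
= 536.0 ms


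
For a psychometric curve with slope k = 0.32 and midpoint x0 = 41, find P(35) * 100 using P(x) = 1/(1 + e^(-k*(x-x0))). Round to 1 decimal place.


P(x) = 1/(1 + e^(-0.32*(35 - 41)))
Exponent = -0.32 * -6 = 1.92
e^(1.92) = 6.820958
P = 1/(1 + 6.820958) = 0.127862
Percentage = 12.8


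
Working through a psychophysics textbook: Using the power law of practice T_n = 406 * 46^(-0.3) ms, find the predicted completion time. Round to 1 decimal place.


T_n = 406 * 46^(-0.3)
46^(-0.3) = 0.317083
T_n = 406 * 0.317083
= 128.7 ms


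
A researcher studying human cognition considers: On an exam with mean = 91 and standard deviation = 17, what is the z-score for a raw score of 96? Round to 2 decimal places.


z = (X - mu) / sigma
= (96 - 91) / 17
= 5 / 17
= 0.29


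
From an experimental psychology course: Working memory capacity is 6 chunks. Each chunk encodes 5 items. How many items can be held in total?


Total items = chunks * items_per_chunk
= 6 * 5
= 30


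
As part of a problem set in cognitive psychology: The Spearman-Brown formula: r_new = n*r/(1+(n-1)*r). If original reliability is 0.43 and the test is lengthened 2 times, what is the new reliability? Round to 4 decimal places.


r_new = n*r / (1 + (n-1)*r)
Numerator = 2 * 0.43 = 0.86
Denominator = 1 + 1 * 0.43 = 1.43
r_new = 0.86 / 1.43
= 0.6014


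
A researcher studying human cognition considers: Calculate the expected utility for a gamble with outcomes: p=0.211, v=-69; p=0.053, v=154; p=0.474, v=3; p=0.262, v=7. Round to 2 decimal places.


EU = sum(p_i * v_i)
0.211 * -69 = -14.559
0.053 * 154 = 8.162
0.474 * 3 = 1.422
0.262 * 7 = 1.834
EU = -14.559 + 8.162 + 1.422 + 1.834
= -3.14


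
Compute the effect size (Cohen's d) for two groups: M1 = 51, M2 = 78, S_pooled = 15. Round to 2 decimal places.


Cohen's d = (M1 - M2) / S_pooled
= (51 - 78) / 15
= -27 / 15
= -1.80


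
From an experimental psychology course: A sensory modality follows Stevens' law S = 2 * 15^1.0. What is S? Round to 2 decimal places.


S = 2 * 15^1.0
15^1.0 = 15.0
S = 2 * 15.0
= 30.00


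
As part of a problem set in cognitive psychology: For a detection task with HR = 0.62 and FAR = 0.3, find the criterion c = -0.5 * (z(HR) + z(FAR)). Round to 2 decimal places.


c = -0.5 * (z(HR) + z(FAR))
z(0.62) = 0.3055
z(0.3) = -0.5244
c = -0.5 * (0.3055 + -0.5244)
= -0.5 * -0.2189
= 0.11


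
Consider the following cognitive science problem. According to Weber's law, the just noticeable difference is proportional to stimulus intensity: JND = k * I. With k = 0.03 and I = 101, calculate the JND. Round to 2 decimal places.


JND = k * I
JND = 0.03 * 101
= 3.03


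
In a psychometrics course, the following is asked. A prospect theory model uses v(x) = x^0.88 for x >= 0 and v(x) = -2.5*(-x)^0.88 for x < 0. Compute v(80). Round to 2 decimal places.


Since x = 80 >= 0, use v(x) = x^0.88
80^0.88 = 47.2845
v(80) = 47.28


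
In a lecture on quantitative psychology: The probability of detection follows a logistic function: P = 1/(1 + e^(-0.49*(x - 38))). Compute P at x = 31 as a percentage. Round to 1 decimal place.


P(x) = 1/(1 + e^(-0.49*(31 - 38)))
Exponent = -0.49 * -7 = 3.43
e^(3.43) = 30.876643
P = 1/(1 + 30.876643) = 0.031371
Percentage = 3.1


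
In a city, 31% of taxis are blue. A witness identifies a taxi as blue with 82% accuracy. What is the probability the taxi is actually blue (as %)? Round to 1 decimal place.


P(blue | says blue) = P(says blue | blue)*P(blue) / [P(says blue | blue)*P(blue) + P(says blue | not blue)*P(not blue)]
Numerator = 0.82 * 0.31 = 0.2542
False identification = 0.18 * 0.69 = 0.1242
P = 0.2542 / (0.2542 + 0.1242)
= 0.2542 / 0.3784
As percentage = 67.2


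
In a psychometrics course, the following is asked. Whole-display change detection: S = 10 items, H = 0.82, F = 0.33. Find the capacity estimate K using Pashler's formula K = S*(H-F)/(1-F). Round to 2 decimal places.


K = S * (H - F) / (1 - F)
H - F = 0.49
1 - F = 0.67
K = 10 * 0.49 / 0.67
= 7.31


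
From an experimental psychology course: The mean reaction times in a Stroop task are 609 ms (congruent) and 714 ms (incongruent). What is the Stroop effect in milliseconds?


Stroop effect = RT(incongruent) - RT(congruent)
= 714 - 609
= 105 ms


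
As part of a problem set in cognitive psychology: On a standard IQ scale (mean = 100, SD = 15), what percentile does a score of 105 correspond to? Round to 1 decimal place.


z = (IQ - mean) / SD
z = (105 - 100) / 15 = 0.3333
Percentile = Phi(0.3333) * 100
Phi(0.3333) = 0.630546
= 63.1


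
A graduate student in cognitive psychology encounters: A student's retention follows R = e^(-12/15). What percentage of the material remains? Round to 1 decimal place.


R = e^(-t/S)
-t/S = -12/15 = -0.8
R = e^(-0.8) = 0.449329
Percentage = 0.449329 * 100
= 44.9


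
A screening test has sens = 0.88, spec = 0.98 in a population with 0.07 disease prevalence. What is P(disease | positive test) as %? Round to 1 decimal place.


PPV = (sens * prev) / (sens * prev + (1-spec) * (1-prev))
Numerator = 0.88 * 0.07 = 0.0616
P(positive and no disease) = (1 - spec) * (1 - prev) = (1 - 0.98) * (1 - 0.07) = 0.0186
Denominator = 0.0616 + 0.0186 = 0.0802
PPV = 0.0616 / 0.0802 = 0.76808
As percentage = 76.8


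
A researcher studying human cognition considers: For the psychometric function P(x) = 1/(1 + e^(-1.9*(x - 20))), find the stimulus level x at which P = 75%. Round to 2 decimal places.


At P = 0.75: 0.75 = 1/(1 + e^(-k*(x-x0)))
Solving: e^(-k*(x-x0)) = 1/3
x = x0 + ln(3)/k
ln(3) = 1.0986
x = 20 + 1.0986/1.9
= 20 + 0.5782
= 20.58


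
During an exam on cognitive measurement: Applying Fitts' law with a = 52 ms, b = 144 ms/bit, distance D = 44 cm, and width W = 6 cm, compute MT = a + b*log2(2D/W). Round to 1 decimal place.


MT = 52 + 144 * log2(2*44/6)
2D/W = 14.666667
log2(14.666667) = 3.8745
MT = 52 + 144 * 3.8745
= 609.9 ms


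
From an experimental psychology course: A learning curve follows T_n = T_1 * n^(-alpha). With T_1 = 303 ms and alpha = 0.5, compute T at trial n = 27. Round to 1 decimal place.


T_n = 303 * 27^(-0.5)
27^(-0.5) = 0.19245
T_n = 303 * 0.19245
= 58.3 ms


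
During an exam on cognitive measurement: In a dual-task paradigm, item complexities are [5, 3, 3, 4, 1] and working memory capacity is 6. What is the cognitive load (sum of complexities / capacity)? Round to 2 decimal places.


Total complexity = 5 + 3 + 3 + 4 + 1 = 16
Load = total / capacity = 16 / 6
= 2.67


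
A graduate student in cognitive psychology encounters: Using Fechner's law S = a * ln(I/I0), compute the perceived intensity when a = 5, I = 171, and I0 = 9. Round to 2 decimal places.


S = 5 * ln(171/9)
I/I0 = 19.0
ln(19.0) = 2.9444
S = 5 * 2.9444
= 14.72


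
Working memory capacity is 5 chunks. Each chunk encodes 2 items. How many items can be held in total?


Total items = chunks * items_per_chunk
= 5 * 2
= 10


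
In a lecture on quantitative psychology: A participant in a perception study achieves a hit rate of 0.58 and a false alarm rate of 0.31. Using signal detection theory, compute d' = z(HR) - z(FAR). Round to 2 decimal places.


d' = z(HR) - z(FAR)
z(0.58) = 0.2019
z(0.31) = -0.4959
d' = 0.2019 - -0.4959
= 0.70


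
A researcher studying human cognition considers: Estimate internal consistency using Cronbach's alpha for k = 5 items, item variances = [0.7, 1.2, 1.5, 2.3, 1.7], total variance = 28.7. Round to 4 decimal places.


alpha = (k/(k-1)) * (1 - sum(s_i^2)/s_total^2)
sum(item variances) = 7.4
k/(k-1) = 5/4 = 1.25
1 - 7.4/28.7 = 1 - 0.25784 = 0.74216
alpha = 1.25 * 0.74216
= 0.9277


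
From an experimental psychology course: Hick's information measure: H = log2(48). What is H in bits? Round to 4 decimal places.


H = log2(n)
H = log2(48)
= 5.5850


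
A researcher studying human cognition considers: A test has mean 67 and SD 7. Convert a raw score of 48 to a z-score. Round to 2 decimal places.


z = (X - mu) / sigma
= (48 - 67) / 7
= -19 / 7
= -2.71


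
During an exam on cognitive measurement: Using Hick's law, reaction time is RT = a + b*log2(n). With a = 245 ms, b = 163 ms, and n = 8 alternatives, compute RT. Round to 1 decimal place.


RT = 245 + 163 * log2(8)
log2(8) = 3.0
RT = 245 + 163 * 3.0
= 245 + 489.0
= 734.0 ms


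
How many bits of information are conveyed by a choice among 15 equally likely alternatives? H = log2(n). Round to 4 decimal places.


H = log2(n)
H = log2(15)
= 3.9069


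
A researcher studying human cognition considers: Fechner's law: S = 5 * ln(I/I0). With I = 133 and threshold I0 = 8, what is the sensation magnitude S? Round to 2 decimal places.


S = 5 * ln(133/8)
I/I0 = 16.625
ln(16.625) = 2.8109
S = 5 * 2.8109
= 14.05


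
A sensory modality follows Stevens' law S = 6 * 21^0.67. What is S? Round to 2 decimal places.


S = 6 * 21^0.67
21^0.67 = 7.6893
S = 6 * 7.6893
= 46.14


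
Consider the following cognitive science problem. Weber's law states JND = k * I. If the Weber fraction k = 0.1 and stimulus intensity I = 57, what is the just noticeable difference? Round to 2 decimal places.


JND = k * I
JND = 0.1 * 57
= 5.70


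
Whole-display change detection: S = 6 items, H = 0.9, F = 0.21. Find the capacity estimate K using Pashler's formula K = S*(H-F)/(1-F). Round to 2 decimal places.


K = S * (H - F) / (1 - F)
H - F = 0.69
1 - F = 0.79
K = 6 * 0.69 / 0.79
= 5.24


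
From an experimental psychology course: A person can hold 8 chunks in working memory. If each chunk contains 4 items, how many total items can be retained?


Total items = chunks * items_per_chunk
= 8 * 4
= 32


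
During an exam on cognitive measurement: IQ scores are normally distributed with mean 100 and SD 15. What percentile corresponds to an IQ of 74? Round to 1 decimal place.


z = (IQ - mean) / SD
z = (74 - 100) / 15 = -1.7333
Percentile = Phi(-1.7333) * 100
Phi(-1.7333) = 0.041521
= 4.2


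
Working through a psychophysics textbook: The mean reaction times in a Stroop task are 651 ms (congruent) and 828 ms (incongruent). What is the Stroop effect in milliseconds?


Stroop effect = RT(incongruent) - RT(congruent)
= 828 - 651
= 177 ms


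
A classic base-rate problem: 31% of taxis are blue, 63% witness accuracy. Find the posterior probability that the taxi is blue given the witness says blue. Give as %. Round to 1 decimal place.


P(blue | says blue) = P(says blue | blue)*P(blue) / [P(says blue | blue)*P(blue) + P(says blue | not blue)*P(not blue)]
Numerator = 0.63 * 0.31 = 0.1953
False identification = 0.37 * 0.69 = 0.2553
P = 0.1953 / (0.1953 + 0.2553)
= 0.1953 / 0.4506
As percentage = 43.3


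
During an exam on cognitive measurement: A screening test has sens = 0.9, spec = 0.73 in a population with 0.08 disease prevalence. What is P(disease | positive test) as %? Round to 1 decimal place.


PPV = (sens * prev) / (sens * prev + (1-spec) * (1-prev))
Numerator = 0.9 * 0.08 = 0.072
P(positive and no disease) = (1 - spec) * (1 - prev) = (1 - 0.73) * (1 - 0.08) = 0.2484
Denominator = 0.072 + 0.2484 = 0.3204
PPV = 0.072 / 0.3204 = 0.224719
As percentage = 22.5


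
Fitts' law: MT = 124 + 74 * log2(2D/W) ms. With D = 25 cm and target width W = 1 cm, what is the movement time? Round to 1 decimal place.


MT = 124 + 74 * log2(2*25/1)
2D/W = 50.0
log2(50.0) = 5.6439
MT = 124 + 74 * 5.6439
= 541.6 ms


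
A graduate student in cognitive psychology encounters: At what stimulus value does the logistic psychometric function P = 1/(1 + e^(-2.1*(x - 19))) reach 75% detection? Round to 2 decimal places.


At P = 0.75: 0.75 = 1/(1 + e^(-k*(x-x0)))
Solving: e^(-k*(x-x0)) = 1/3
x = x0 + ln(3)/k
ln(3) = 1.0986
x = 19 + 1.0986/2.1
= 19 + 0.5231
= 19.52


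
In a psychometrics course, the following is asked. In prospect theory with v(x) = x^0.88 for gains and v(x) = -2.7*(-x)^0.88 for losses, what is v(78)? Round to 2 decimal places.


Since x = 78 >= 0, use v(x) = x^0.88
78^0.88 = 46.2427
v(78) = 46.24


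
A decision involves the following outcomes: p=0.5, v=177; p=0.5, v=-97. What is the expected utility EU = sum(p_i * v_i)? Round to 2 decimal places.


EU = sum(p_i * v_i)
0.5 * 177 = 88.5
0.5 * -97 = -48.5
EU = 88.5 + -48.5
= 40.00


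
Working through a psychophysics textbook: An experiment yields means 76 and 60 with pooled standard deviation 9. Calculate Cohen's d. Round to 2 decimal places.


Cohen's d = (M1 - M2) / S_pooled
= (76 - 60) / 9
= 16 / 9
= 1.78


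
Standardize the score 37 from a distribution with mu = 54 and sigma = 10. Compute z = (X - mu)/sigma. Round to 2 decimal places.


z = (X - mu) / sigma
= (37 - 54) / 10
= -17 / 10
= -1.70


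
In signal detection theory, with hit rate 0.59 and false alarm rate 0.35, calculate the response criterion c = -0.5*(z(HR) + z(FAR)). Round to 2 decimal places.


c = -0.5 * (z(HR) + z(FAR))
z(0.59) = 0.2275
z(0.35) = -0.3853
c = -0.5 * (0.2275 + -0.3853)
= -0.5 * -0.1578
= 0.08


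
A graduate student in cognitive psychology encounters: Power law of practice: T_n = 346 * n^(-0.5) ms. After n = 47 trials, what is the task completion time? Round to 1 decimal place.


T_n = 346 * 47^(-0.5)
47^(-0.5) = 0.145865
T_n = 346 * 0.145865
= 50.5 ms


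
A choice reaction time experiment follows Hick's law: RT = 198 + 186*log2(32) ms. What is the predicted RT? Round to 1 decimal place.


RT = 198 + 186 * log2(32)
log2(32) = 5.0
RT = 198 + 186 * 5.0
= 198 + 930.0
= 1128.0 ms


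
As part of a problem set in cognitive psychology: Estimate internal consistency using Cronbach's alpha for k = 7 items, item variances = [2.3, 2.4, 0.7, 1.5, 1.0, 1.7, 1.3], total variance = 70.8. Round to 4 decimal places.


alpha = (k/(k-1)) * (1 - sum(s_i^2)/s_total^2)
sum(item variances) = 10.9
k/(k-1) = 7/6 = 1.166667
1 - 10.9/70.8 = 1 - 0.153955 = 0.846045
alpha = 1.166667 * 0.846045
= 0.9871


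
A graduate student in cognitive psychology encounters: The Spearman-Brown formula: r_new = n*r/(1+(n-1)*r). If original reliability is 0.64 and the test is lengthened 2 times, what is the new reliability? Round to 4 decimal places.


r_new = n*r / (1 + (n-1)*r)
Numerator = 2 * 0.64 = 1.28
Denominator = 1 + 1 * 0.64 = 1.64
r_new = 1.28 / 1.64
= 0.7805


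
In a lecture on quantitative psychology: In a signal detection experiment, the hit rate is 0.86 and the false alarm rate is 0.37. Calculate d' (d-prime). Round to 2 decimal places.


d' = z(HR) - z(FAR)
z(0.86) = 1.0803
z(0.37) = -0.3319
d' = 1.0803 - -0.3319
= 1.41


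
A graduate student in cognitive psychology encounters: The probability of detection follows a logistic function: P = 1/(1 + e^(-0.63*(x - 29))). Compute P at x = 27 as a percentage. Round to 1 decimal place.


P(x) = 1/(1 + e^(-0.63*(27 - 29)))
Exponent = -0.63 * -2 = 1.26
e^(1.26) = 3.525421
P = 1/(1 + 3.525421) = 0.220974
Percentage = 22.1


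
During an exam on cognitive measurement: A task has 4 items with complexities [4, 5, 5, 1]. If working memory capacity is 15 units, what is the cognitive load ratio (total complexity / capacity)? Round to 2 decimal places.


Total complexity = 4 + 5 + 5 + 1 = 15
Load = total / capacity = 15 / 15
= 1.00


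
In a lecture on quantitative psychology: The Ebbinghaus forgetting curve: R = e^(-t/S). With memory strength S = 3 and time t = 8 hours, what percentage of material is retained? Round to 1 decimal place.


R = e^(-t/S)
-t/S = -8/3 = -2.666667
R = e^(-2.666667) = 0.069483
Percentage = 0.069483 * 100
= 6.9


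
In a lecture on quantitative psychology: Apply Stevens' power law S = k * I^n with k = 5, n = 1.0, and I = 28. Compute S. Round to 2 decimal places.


S = 5 * 28^1.0
28^1.0 = 28.0
S = 5 * 28.0
= 140.00


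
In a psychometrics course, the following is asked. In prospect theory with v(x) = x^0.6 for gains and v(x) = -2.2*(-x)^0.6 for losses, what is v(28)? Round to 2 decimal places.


Since x = 28 >= 0, use v(x) = x^0.6
28^0.6 = 7.3841
v(28) = 7.38


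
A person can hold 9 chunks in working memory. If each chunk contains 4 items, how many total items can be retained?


Total items = chunks * items_per_chunk
= 9 * 4
= 36


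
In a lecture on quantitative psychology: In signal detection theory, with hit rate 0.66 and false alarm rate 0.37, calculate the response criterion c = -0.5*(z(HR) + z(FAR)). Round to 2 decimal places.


c = -0.5 * (z(HR) + z(FAR))
z(0.66) = 0.4125
z(0.37) = -0.3319
c = -0.5 * (0.4125 + -0.3319)
= -0.5 * 0.0806
= -0.04


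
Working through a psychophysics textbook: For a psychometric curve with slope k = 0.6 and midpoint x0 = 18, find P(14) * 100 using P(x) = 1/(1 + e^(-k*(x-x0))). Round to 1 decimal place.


P(x) = 1/(1 + e^(-0.6*(14 - 18)))
Exponent = -0.6 * -4 = 2.4
e^(2.4) = 11.023176
P = 1/(1 + 11.023176) = 0.083173
Percentage = 8.3


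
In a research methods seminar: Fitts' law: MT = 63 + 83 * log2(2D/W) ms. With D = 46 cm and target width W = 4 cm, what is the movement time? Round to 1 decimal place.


MT = 63 + 83 * log2(2*46/4)
2D/W = 23.0
log2(23.0) = 4.5236
MT = 63 + 83 * 4.5236
= 438.5 ms


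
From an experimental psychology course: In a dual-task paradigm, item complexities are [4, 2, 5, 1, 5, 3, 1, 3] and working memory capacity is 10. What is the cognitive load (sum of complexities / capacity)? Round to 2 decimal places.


Total complexity = 4 + 2 + 5 + 1 + 5 + 3 + 1 + 3 = 24
Load = total / capacity = 24 / 10
= 2.40


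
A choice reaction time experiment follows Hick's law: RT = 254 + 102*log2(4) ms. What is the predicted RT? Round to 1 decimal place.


RT = 254 + 102 * log2(4)
log2(4) = 2.0
RT = 254 + 102 * 2.0
= 254 + 204.0
= 458.0 ms


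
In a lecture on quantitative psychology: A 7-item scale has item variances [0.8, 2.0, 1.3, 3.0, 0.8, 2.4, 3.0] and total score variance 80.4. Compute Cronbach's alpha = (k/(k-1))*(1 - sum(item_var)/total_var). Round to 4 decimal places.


alpha = (k/(k-1)) * (1 - sum(s_i^2)/s_total^2)
sum(item variances) = 13.3
k/(k-1) = 7/6 = 1.166667
1 - 13.3/80.4 = 1 - 0.165423 = 0.834577
alpha = 1.166667 * 0.834577
= 0.9737


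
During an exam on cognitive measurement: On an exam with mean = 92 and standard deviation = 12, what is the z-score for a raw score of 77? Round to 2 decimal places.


z = (X - mu) / sigma
= (77 - 92) / 12
= -15 / 12
= -1.25


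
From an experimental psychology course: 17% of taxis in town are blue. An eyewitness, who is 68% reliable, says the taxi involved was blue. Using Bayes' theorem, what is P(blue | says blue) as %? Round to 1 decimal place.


P(blue | says blue) = P(says blue | blue)*P(blue) / [P(says blue | blue)*P(blue) + P(says blue | not blue)*P(not blue)]
Numerator = 0.68 * 0.17 = 0.1156
False identification = 0.32 * 0.83 = 0.2656
P = 0.1156 / (0.1156 + 0.2656)
= 0.1156 / 0.3812
As percentage = 30.3


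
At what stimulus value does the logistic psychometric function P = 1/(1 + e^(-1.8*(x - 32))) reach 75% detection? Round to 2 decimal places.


At P = 0.75: 0.75 = 1/(1 + e^(-k*(x-x0)))
Solving: e^(-k*(x-x0)) = 1/3
x = x0 + ln(3)/k
ln(3) = 1.0986
x = 32 + 1.0986/1.8
= 32 + 0.6103
= 32.61


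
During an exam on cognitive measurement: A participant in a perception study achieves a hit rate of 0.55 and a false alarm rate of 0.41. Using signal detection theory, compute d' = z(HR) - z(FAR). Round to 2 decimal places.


d' = z(HR) - z(FAR)
z(0.55) = 0.1257
z(0.41) = -0.2275
d' = 0.1257 - -0.2275
= 0.35


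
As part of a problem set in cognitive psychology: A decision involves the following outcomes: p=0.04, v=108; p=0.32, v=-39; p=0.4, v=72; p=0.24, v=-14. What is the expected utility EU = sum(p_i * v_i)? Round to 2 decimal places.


EU = sum(p_i * v_i)
0.04 * 108 = 4.32
0.32 * -39 = -12.48
0.4 * 72 = 28.8
0.24 * -14 = -3.36
EU = 4.32 + -12.48 + 28.8 + -3.36
= 17.28


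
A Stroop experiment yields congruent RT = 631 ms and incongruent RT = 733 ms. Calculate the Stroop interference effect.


Stroop effect = RT(incongruent) - RT(congruent)
= 733 - 631
= 102 ms


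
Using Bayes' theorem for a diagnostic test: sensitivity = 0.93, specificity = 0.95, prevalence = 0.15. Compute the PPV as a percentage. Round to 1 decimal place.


PPV = (sens * prev) / (sens * prev + (1-spec) * (1-prev))
Numerator = 0.93 * 0.15 = 0.1395
P(positive and no disease) = (1 - spec) * (1 - prev) = (1 - 0.95) * (1 - 0.15) = 0.0425
Denominator = 0.1395 + 0.0425 = 0.182
PPV = 0.1395 / 0.182 = 0.766484
As percentage = 76.6


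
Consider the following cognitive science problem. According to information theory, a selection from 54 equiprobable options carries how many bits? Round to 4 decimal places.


H = log2(n)
H = log2(54)
= 5.7549


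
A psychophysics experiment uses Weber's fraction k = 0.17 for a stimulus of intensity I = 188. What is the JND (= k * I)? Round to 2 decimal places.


JND = k * I
JND = 0.17 * 188
= 31.96


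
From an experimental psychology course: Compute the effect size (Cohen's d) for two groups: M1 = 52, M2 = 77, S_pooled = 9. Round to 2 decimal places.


Cohen's d = (M1 - M2) / S_pooled
= (52 - 77) / 9
= -25 / 9
= -2.78


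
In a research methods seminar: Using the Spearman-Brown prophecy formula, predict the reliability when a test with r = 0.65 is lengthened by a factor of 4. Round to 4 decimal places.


r_new = n*r / (1 + (n-1)*r)
Numerator = 4 * 0.65 = 2.6
Denominator = 1 + 3 * 0.65 = 2.95
r_new = 2.6 / 2.95
= 0.8814


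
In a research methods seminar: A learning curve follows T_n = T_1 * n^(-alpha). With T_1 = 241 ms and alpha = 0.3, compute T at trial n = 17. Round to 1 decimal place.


T_n = 241 * 17^(-0.3)
17^(-0.3) = 0.42743
T_n = 241 * 0.42743
= 103.0 ms


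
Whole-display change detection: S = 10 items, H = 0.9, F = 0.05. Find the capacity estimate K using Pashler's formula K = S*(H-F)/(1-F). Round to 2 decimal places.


K = S * (H - F) / (1 - F)
H - F = 0.85
1 - F = 0.95
K = 10 * 0.85 / 0.95
= 8.95


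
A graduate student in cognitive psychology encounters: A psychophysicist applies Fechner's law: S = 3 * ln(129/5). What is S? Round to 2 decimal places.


S = 3 * ln(129/5)
I/I0 = 25.8
ln(25.8) = 3.2504
S = 3 * 3.2504
= 9.75


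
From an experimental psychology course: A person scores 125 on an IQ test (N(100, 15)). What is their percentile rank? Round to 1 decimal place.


z = (IQ - mean) / SD
z = (125 - 100) / 15 = 1.6667
Percentile = Phi(1.6667) * 100
Phi(1.6667) = 0.952213
= 95.2


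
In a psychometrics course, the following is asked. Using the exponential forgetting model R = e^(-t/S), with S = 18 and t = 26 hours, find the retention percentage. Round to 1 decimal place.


R = e^(-t/S)
-t/S = -26/18 = -1.444444
R = e^(-1.444444) = 0.235877
Percentage = 0.235877 * 100
= 23.6


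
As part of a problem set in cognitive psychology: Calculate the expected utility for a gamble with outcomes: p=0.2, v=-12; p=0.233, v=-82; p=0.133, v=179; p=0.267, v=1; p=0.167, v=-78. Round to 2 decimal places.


EU = sum(p_i * v_i)
0.2 * -12 = -2.4
0.233 * -82 = -19.106
0.133 * 179 = 23.807
0.267 * 1 = 0.267
0.167 * -78 = -13.026
EU = -2.4 + -19.106 + 23.807 + 0.267 + -13.026
= -10.46


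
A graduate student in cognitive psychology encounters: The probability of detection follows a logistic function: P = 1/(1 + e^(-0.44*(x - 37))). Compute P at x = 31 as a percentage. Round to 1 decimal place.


P(x) = 1/(1 + e^(-0.44*(31 - 37)))
Exponent = -0.44 * -6 = 2.64
e^(2.64) = 14.013204
P = 1/(1 + 14.013204) = 0.066608
Percentage = 6.7


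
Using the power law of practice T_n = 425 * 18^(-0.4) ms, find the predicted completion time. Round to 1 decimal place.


T_n = 425 * 18^(-0.4)
18^(-0.4) = 0.314696
T_n = 425 * 0.314696
= 133.7 ms


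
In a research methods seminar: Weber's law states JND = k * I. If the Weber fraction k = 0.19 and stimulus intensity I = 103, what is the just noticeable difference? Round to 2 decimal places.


JND = k * I
JND = 0.19 * 103
= 19.57


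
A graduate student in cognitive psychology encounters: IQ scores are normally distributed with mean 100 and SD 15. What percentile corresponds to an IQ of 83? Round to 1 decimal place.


z = (IQ - mean) / SD
z = (83 - 100) / 15 = -1.1333
Percentile = Phi(-1.1333) * 100
Phi(-1.1333) = 0.128544
= 12.9


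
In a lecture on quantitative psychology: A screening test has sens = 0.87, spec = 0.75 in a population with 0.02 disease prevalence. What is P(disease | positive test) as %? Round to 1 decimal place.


PPV = (sens * prev) / (sens * prev + (1-spec) * (1-prev))
Numerator = 0.87 * 0.02 = 0.0174
P(positive and no disease) = (1 - spec) * (1 - prev) = (1 - 0.75) * (1 - 0.02) = 0.245
Denominator = 0.0174 + 0.245 = 0.2624
PPV = 0.0174 / 0.2624 = 0.066311
As percentage = 6.6


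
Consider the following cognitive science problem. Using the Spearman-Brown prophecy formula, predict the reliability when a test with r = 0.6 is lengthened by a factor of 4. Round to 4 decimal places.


r_new = n*r / (1 + (n-1)*r)
Numerator = 4 * 0.6 = 2.4
Denominator = 1 + 3 * 0.6 = 2.8
r_new = 2.4 / 2.8
= 0.8571


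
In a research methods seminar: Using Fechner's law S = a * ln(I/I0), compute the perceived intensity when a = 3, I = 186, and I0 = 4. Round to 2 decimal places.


S = 3 * ln(186/4)
I/I0 = 46.5
ln(46.5) = 3.8395
S = 3 * 3.8395
= 11.52


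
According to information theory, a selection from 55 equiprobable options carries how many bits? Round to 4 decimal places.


H = log2(n)
H = log2(55)
= 5.7814


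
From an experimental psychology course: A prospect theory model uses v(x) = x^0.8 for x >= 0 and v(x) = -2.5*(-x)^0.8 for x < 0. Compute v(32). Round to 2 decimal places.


Since x = 32 >= 0, use v(x) = x^0.8
32^0.8 = 16.0
v(32) = 16.00


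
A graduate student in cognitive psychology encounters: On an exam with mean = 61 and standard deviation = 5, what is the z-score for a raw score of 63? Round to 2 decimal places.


z = (X - mu) / sigma
= (63 - 61) / 5
= 2 / 5
= 0.40


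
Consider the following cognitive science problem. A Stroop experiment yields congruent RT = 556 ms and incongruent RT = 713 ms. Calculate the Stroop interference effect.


Stroop effect = RT(incongruent) - RT(congruent)
= 713 - 556
= 157 ms


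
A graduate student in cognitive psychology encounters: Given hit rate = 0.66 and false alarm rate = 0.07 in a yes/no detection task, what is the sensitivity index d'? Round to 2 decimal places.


d' = z(HR) - z(FAR)
z(0.66) = 0.4125
z(0.07) = -1.4758
d' = 0.4125 - -1.4758
= 1.89


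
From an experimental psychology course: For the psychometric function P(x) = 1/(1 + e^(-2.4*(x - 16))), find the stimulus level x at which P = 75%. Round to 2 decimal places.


At P = 0.75: 0.75 = 1/(1 + e^(-k*(x-x0)))
Solving: e^(-k*(x-x0)) = 1/3
x = x0 + ln(3)/k
ln(3) = 1.0986
x = 16 + 1.0986/2.4
= 16 + 0.4578
= 16.46


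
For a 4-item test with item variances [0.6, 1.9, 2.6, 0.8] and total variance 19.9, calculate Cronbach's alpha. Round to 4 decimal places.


alpha = (k/(k-1)) * (1 - sum(s_i^2)/s_total^2)
sum(item variances) = 5.9
k/(k-1) = 4/3 = 1.333333
1 - 5.9/19.9 = 1 - 0.296482 = 0.703518
alpha = 1.333333 * 0.703518
= 0.9380


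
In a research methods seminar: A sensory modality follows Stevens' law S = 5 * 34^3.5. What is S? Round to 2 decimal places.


S = 5 * 34^3.5
34^3.5 = 229179.7333
S = 5 * 229179.7333
= 1145898.67


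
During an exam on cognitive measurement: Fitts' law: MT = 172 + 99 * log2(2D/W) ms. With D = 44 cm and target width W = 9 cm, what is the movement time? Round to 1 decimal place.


MT = 172 + 99 * log2(2*44/9)
2D/W = 9.777778
log2(9.777778) = 3.2895
MT = 172 + 99 * 3.2895
= 497.7 ms


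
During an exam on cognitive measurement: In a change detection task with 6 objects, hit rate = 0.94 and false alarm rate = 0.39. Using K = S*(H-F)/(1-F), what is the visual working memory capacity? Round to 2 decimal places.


K = S * (H - F) / (1 - F)
H - F = 0.55
1 - F = 0.61
K = 6 * 0.55 / 0.61
= 5.41


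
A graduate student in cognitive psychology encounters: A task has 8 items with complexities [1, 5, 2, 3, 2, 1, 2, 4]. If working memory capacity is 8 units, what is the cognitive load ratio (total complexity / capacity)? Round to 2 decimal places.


Total complexity = 1 + 5 + 2 + 3 + 2 + 1 + 2 + 4 = 20
Load = total / capacity = 20 / 8
= 2.50


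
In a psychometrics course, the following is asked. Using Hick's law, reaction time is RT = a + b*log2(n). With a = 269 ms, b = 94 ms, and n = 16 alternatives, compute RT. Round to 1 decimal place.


RT = 269 + 94 * log2(16)
log2(16) = 4.0
RT = 269 + 94 * 4.0
= 269 + 376.0
= 645.0 ms


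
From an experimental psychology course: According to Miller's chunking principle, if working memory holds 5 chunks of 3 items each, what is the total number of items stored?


Total items = chunks * items_per_chunk
= 5 * 3
= 15


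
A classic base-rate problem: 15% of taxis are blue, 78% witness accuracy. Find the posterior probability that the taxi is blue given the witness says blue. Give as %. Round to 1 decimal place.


P(blue | says blue) = P(says blue | blue)*P(blue) / [P(says blue | blue)*P(blue) + P(says blue | not blue)*P(not blue)]
Numerator = 0.78 * 0.15 = 0.117
False identification = 0.22 * 0.85 = 0.187
P = 0.117 / (0.117 + 0.187)
= 0.117 / 0.304
As percentage = 38.5


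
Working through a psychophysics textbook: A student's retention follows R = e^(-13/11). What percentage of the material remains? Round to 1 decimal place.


R = e^(-t/S)
-t/S = -13/11 = -1.181818
R = e^(-1.181818) = 0.306721
Percentage = 0.306721 * 100
= 30.7


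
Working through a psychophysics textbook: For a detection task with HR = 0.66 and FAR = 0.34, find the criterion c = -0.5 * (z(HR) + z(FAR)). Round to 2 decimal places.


c = -0.5 * (z(HR) + z(FAR))
z(0.66) = 0.4125
z(0.34) = -0.4125
c = -0.5 * (0.4125 + -0.4125)
= -0.5 * 0.0
= 0.00


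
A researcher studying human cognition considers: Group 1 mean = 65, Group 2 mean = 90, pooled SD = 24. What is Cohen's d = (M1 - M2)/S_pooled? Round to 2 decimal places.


Cohen's d = (M1 - M2) / S_pooled
= (65 - 90) / 24
= -25 / 24
= -1.04


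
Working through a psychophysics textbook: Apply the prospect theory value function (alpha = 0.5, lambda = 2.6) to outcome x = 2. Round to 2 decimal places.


Since x = 2 >= 0, use v(x) = x^0.5
2^0.5 = 1.4142
v(2) = 1.41


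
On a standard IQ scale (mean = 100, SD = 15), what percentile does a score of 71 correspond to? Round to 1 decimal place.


z = (IQ - mean) / SD
z = (71 - 100) / 15 = -1.9333
Percentile = Phi(-1.9333) * 100
Phi(-1.9333) = 0.0266
= 2.7


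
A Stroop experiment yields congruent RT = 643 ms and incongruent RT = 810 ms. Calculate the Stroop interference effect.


Stroop effect = RT(incongruent) - RT(congruent)
= 810 - 643
= 167 ms


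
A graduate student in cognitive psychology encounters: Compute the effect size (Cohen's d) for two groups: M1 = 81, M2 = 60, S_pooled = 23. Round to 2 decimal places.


Cohen's d = (M1 - M2) / S_pooled
= (81 - 60) / 23
= 21 / 23
= 0.91


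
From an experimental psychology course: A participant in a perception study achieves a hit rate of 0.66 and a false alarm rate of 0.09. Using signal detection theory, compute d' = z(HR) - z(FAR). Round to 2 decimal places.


d' = z(HR) - z(FAR)
z(0.66) = 0.4125
z(0.09) = -1.3408
d' = 0.4125 - -1.3408
= 1.75
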